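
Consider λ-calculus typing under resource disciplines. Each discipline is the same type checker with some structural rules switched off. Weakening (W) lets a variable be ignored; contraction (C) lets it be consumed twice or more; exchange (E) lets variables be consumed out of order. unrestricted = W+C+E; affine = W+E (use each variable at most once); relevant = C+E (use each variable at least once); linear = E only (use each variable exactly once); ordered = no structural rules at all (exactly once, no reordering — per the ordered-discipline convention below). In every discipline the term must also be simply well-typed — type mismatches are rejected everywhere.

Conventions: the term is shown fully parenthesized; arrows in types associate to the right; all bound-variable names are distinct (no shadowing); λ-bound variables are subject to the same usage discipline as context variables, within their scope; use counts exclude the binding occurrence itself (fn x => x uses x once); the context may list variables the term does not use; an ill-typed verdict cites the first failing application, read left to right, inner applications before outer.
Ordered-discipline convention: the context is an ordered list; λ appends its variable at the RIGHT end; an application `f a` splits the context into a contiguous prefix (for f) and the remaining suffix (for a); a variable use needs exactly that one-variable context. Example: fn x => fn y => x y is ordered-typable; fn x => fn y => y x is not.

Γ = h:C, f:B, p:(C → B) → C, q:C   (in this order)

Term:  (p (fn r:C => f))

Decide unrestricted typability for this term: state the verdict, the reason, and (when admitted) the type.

yes — typability at C is all that's needed; term : C
use counts: h ×0; f ×1; p ×1; q ×0; r [bound] ×0
order of uses: p, f
typing: well-typed — term : C
summary: ordered ✗, linear ✗, affine ✓, relevant ✗, unrestricted ✓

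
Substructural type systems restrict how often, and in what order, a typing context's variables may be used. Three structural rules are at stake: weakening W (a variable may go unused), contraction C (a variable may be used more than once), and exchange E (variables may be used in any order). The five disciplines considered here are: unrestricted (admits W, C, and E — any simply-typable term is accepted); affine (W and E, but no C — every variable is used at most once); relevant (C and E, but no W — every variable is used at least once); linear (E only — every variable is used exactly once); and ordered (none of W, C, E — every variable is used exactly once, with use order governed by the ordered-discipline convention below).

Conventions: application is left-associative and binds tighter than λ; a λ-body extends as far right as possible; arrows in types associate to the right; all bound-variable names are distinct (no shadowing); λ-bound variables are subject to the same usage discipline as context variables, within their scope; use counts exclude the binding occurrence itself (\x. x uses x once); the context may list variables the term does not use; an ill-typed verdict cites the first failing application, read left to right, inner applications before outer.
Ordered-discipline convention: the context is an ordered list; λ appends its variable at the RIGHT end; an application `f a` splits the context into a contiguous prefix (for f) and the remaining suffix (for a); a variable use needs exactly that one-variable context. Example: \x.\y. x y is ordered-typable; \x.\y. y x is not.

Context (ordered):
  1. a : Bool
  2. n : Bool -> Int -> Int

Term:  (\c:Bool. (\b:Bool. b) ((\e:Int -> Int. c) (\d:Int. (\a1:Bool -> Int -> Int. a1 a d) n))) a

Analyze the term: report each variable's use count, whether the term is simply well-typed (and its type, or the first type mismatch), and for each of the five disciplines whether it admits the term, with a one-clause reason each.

use counts: a: 2, n: 1, c (bound): 1, b (bound): 1, e (bound): 0, d (bound): 1, a1 (bound): 1
uses in reading order: b, c, a1, a, d, n, a
typing: well-typed — term : Bool
ordered ✗ (a ×2 used more than once (contraction); e never used (weakening))
linear ✗ (a ×2 used more than once (contraction); e never used (weakening))
affine ✗ (a ×2 used more than once (contraction))
relevant ✗ (e never used (weakening))
unrestricted ✓ (type-checks (Bool) and nothing is barred)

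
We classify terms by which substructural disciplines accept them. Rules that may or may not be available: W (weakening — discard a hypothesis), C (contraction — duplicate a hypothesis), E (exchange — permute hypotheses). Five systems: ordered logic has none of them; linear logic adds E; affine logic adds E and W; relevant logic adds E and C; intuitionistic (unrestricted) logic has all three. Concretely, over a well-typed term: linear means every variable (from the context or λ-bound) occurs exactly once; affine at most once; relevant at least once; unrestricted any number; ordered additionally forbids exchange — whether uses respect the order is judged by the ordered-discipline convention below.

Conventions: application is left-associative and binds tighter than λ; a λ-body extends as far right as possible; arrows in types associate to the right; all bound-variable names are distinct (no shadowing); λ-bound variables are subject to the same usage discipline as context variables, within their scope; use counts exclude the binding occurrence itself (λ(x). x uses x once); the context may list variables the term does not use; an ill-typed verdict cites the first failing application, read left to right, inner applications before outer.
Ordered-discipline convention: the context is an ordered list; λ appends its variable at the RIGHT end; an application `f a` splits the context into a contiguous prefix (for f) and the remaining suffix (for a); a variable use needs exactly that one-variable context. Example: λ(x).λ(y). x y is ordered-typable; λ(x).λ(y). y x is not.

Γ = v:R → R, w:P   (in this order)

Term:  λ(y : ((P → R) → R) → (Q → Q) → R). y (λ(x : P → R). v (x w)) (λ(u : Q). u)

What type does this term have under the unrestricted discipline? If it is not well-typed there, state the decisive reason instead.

term : (((P → R) → R) → (Q → Q) → R) → R
variable uses: v=1, w=1, y (bound)=1, x (bound)=1, u (bound)=1
use order (left to right): y, v, x, w, u
typing: the term checks, with type (((P → R) → R) → (Q → Q) → R) → R
summary: ordered ✗ | linear ✓ | affine ✓ | relevant ✓ | unrestricted ✓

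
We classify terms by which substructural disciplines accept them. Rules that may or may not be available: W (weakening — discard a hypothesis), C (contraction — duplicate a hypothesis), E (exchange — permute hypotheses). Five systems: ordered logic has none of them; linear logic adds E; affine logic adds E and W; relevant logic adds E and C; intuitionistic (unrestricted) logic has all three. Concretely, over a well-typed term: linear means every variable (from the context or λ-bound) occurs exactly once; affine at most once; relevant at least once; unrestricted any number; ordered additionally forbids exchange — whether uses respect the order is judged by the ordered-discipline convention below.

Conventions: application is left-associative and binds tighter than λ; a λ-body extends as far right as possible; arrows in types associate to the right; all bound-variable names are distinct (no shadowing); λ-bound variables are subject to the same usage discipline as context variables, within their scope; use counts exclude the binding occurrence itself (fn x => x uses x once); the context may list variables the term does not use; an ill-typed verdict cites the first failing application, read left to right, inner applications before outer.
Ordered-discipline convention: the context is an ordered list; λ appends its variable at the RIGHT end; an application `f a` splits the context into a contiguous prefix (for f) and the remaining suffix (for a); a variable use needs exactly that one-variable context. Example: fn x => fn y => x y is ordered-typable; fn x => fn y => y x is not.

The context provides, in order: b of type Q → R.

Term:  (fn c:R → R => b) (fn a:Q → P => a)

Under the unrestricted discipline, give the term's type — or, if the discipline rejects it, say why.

not well-typed under unrestricted — fails simple typing
usage: b: 1×; c (λ-bound): 0×; a (λ-bound): 1×
order of uses: b, a
typing: ill-typed: an application expects R → R but receives (Q → P) → Q → P
all disciplines: ordered ✗; linear ✗; affine ✗; relevant ✗; unrestricted ✗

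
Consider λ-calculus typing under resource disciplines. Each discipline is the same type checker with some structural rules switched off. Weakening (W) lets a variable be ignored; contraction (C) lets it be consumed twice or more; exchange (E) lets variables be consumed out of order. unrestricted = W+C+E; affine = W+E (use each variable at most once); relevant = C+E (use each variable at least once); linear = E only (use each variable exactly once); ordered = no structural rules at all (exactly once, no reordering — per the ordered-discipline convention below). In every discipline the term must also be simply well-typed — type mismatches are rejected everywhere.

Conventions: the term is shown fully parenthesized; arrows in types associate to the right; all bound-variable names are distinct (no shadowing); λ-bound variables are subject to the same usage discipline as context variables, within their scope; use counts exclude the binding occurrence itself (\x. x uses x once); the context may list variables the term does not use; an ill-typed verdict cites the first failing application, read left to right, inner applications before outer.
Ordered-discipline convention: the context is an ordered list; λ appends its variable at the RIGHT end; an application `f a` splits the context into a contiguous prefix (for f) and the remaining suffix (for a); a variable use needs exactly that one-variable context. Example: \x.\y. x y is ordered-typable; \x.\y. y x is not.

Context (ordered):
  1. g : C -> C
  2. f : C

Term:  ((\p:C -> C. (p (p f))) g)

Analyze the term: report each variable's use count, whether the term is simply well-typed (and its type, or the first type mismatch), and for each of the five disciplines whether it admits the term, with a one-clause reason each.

variable uses: g: 1×; f: 1×; p (bound): 2×
use order (left to right): p, p, f, g
typing: well-typed — term : C
ordered: ✗ — uses contraction: p ×2
linear: ✗ — uses contraction: p ×2
affine: ✗ — uses contraction: p ×2
relevant: ✓ — g, f, p: all used, weakening unneeded
unrestricted: ✓ — well-typed at C; no restrictions here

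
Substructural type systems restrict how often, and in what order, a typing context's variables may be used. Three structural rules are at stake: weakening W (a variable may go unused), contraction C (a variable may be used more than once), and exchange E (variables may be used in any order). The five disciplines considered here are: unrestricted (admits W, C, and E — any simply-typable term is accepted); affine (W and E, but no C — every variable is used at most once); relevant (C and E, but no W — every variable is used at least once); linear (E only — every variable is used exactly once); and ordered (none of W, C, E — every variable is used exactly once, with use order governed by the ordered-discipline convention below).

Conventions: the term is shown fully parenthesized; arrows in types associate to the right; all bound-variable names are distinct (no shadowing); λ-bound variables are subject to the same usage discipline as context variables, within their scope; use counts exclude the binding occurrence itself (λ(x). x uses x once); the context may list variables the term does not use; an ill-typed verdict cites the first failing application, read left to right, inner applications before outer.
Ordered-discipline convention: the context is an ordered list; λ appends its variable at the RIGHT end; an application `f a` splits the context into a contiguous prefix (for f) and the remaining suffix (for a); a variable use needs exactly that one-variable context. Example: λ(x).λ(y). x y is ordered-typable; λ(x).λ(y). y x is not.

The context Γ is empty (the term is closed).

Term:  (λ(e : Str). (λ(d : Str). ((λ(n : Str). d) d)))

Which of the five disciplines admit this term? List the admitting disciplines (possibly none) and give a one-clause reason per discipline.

admitted by: unrestricted
use counts: e [bound]: 0×, d [bound]: 2×, n [bound]: 0×
order of uses: d, d
typing: well-typed at Str -> Str -> Str
ordered: ✗ — needs contraction — d ×2; needs weakening: e, n unused
linear: ✗ — needs contraction — d ×2; needs weakening: e, n unused
affine: ✗ — needs contraction — d ×2
relevant: ✗ — needs weakening: e, n unused
unrestricted: ✓ — well-typed at Str -> Str -> Str; no restrictions here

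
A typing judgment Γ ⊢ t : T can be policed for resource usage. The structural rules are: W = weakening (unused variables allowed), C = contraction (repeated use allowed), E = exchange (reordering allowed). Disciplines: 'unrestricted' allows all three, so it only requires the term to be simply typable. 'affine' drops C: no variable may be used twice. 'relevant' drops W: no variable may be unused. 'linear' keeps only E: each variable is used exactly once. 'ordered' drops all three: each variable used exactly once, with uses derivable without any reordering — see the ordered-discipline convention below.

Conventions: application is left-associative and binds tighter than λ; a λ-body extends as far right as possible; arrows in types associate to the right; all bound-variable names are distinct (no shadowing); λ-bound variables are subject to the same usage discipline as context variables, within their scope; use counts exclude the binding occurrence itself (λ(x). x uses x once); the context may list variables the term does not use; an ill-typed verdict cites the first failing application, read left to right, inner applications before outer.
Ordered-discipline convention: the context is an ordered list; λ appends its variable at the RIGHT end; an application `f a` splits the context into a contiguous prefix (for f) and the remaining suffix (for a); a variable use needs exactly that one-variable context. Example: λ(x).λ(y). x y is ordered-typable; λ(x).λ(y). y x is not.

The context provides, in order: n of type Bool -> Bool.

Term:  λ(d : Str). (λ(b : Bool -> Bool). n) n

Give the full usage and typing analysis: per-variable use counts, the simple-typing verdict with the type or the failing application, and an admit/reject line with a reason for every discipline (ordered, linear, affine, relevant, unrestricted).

use counts: n=2, d (bound)=0, b (bound)=0
use order (left to right): n, n
typing: well-typed at Str -> Bool -> Bool
ordered: ✗ — needs contraction — n ×2; unused: d, b — weakening required
linear: ✗ — needs contraction — n ×2; unused: d, b — weakening required
affine: ✗ — needs contraction — n ×2
relevant: ✗ — unused: d, b — weakening required
unrestricted: ✓ — simply typable at Str -> Bool -> Bool; W, C, E all held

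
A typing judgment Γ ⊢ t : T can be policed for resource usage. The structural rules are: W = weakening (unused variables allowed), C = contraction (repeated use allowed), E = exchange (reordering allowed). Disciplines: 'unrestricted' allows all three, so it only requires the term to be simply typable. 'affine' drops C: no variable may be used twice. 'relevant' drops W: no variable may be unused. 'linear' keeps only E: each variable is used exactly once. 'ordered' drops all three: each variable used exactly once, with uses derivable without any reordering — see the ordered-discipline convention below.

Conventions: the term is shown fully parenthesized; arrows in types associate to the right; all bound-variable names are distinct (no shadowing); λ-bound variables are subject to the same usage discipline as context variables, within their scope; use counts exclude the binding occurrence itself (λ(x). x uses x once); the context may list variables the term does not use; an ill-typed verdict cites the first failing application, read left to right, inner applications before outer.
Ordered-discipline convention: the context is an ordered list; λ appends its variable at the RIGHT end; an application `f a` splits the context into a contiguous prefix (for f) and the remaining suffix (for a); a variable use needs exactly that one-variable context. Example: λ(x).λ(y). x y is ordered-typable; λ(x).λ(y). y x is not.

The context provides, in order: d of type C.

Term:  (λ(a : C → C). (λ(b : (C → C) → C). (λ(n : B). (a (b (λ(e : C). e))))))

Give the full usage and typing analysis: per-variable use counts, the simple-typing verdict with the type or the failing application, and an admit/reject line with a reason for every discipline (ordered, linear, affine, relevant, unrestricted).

counts: d ×0; a (λ-bound) ×1; b (λ-bound) ×1; n (λ-bound) ×0; e (λ-bound) ×1
use order (left to right): a, b, e
typing: the term checks, with type (C → C) → ((C → C) → C) → B → C
ordered: ✗, needs weakening: d, n unused
linear: ✗, needs weakening: d, n unused
affine: ✓, d, a, b, n, e: no repeats, contraction unneeded
relevant: ✗, needs weakening: d, n unused
unrestricted: ✓, simply typable at (C → C) → ((C → C) → C) → B → C; W, C, E all held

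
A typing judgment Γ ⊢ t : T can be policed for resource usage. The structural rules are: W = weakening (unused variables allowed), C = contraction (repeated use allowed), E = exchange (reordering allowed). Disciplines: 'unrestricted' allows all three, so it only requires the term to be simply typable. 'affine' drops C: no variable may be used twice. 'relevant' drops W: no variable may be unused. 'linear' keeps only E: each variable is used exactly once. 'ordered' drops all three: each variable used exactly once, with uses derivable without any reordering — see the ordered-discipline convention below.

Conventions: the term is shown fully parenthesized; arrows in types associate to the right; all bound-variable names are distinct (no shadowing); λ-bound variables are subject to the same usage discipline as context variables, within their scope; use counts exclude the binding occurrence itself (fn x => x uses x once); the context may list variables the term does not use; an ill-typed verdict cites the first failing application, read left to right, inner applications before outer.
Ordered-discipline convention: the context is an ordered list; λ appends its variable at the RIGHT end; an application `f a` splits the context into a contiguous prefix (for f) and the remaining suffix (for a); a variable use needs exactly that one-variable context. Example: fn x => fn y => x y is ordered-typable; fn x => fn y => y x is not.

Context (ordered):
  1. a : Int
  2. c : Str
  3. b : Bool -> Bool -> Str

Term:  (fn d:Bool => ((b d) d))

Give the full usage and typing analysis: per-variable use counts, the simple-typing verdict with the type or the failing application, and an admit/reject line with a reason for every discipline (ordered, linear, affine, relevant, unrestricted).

use counts: a: 0; c: 0; b: 1; d (bound): 2
uses in reading order: b, d, d
typing: ✓ — Bool -> Str
ordered ✗ (needs contraction — d ×2; a, c left unused)
linear ✗ (needs contraction — d ×2; a, c left unused)
affine ✗ (needs contraction — d ×2)
relevant ✗ (a, c left unused)
unrestricted ✓ (typability at Bool -> Str is all that's needed)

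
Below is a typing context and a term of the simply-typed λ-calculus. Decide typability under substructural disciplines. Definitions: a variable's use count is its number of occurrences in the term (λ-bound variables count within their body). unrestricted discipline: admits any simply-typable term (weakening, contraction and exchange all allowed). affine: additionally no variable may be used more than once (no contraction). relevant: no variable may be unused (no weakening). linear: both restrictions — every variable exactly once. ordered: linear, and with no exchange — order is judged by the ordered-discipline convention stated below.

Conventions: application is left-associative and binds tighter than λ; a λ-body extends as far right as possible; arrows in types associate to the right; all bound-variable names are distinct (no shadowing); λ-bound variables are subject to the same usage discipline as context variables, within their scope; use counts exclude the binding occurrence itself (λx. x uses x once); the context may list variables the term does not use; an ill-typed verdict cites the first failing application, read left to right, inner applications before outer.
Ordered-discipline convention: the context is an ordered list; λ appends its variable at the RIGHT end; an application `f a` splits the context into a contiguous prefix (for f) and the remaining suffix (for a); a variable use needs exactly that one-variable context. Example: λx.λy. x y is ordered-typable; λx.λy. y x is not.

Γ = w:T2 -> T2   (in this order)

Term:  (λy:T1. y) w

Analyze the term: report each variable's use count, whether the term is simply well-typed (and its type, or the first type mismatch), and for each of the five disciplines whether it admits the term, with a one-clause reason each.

counts: w: 1×; y [bound]: 1×
use order (left to right): y, w
typing: ill-typed: a function awaiting T1 gets T2 -> T2
ordered: ✗ — fails simple typing
linear: ✗ — a type mismatch blocks all five
affine: ✗ — the type mismatch rejects it
relevant: ✗ — not simply typable
unrestricted: ✗ — fails simple typing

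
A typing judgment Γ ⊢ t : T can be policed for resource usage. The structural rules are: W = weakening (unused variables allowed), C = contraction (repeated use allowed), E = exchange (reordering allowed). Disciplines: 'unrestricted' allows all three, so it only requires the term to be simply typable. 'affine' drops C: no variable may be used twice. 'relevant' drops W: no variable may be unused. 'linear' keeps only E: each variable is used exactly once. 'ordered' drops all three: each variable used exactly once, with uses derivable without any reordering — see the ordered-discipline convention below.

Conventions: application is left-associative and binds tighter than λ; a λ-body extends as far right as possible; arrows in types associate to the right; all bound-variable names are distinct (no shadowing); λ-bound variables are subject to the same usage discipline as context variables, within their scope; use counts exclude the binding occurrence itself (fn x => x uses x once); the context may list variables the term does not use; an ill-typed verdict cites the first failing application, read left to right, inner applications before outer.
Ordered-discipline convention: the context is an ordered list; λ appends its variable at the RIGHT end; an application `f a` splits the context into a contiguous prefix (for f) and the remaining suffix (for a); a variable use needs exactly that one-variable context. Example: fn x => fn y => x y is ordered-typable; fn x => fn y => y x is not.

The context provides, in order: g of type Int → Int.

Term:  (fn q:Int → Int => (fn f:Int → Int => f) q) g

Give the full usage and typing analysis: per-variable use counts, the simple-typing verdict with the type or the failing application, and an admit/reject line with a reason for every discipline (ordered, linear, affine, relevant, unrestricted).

use counts: g: 1×; q [bound]: 1×; f [bound]: 1×
use order (left to right): f, q, g
typing: the term checks, with type Int → Int
ordered: ✓, one use each (g, q, f); ordered split holds
linear: ✓, single use per variable (g, q, f)
affine: ✓, no duplicate uses among g, q, f
relevant: ✓, none of g, q, f goes unused
unrestricted: ✓, well-typed at Int → Int; no restrictions here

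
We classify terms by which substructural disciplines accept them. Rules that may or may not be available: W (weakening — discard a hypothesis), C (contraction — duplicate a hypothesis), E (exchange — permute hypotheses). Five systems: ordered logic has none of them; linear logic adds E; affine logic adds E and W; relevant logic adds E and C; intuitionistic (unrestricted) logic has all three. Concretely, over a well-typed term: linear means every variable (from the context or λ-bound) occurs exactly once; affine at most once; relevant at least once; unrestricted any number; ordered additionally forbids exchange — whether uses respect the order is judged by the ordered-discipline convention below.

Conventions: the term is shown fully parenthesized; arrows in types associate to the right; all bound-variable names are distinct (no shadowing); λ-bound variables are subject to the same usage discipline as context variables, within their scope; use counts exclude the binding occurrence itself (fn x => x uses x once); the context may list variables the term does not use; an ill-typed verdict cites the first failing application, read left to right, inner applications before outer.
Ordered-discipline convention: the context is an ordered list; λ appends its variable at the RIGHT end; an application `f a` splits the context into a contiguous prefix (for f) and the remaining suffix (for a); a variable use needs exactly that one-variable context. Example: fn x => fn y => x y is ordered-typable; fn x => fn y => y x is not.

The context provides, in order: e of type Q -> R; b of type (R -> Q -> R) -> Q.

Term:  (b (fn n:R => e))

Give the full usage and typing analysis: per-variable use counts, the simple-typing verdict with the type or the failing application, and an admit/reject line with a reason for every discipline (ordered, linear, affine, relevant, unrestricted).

counts: e: 1; b: 1; n (λ-bound): 0
use order (left to right): b, e
typing: well-typed at Q
ordered ✗ (n never used (weakening))
linear ✗ (n never used (weakening))
affine ✓ (at most one use each (e, b, n))
relevant ✗ (n never used (weakening))
unrestricted ✓ (well-typed at Q; no restrictions here)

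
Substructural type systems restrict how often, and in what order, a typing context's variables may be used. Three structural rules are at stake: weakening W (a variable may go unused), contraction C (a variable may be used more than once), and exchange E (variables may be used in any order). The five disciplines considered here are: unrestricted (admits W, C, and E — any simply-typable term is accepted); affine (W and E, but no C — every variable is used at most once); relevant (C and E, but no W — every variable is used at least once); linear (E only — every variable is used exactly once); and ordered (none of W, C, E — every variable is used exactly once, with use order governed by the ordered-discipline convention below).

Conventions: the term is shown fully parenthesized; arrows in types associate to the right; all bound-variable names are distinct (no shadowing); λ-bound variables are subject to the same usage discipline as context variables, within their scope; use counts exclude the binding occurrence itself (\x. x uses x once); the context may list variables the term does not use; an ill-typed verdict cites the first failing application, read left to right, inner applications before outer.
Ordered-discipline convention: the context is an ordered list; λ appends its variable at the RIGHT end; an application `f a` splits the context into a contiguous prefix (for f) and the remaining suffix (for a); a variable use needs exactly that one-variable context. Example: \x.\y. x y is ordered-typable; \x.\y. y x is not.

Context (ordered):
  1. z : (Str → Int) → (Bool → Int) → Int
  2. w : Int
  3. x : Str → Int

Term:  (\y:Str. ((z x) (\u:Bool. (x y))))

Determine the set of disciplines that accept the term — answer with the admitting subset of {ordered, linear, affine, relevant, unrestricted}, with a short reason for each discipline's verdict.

accepted by: unrestricted
usage: z ×1, w ×0, x ×2, y (λ-bound) ×1, u (λ-bound) ×0
left-to-right use order: z, x, x, y
typing: ✓ — Str → Int
ordered: ✗, x ×2 used more than once (contraction); needs weakening: w, u unused
linear: ✗, x ×2 used more than once (contraction); needs weakening: w, u unused
affine: ✗, x ×2 used more than once (contraction)
relevant: ✗, needs weakening: w, u unused
unrestricted: ✓, typability at Str → Int is all that's needed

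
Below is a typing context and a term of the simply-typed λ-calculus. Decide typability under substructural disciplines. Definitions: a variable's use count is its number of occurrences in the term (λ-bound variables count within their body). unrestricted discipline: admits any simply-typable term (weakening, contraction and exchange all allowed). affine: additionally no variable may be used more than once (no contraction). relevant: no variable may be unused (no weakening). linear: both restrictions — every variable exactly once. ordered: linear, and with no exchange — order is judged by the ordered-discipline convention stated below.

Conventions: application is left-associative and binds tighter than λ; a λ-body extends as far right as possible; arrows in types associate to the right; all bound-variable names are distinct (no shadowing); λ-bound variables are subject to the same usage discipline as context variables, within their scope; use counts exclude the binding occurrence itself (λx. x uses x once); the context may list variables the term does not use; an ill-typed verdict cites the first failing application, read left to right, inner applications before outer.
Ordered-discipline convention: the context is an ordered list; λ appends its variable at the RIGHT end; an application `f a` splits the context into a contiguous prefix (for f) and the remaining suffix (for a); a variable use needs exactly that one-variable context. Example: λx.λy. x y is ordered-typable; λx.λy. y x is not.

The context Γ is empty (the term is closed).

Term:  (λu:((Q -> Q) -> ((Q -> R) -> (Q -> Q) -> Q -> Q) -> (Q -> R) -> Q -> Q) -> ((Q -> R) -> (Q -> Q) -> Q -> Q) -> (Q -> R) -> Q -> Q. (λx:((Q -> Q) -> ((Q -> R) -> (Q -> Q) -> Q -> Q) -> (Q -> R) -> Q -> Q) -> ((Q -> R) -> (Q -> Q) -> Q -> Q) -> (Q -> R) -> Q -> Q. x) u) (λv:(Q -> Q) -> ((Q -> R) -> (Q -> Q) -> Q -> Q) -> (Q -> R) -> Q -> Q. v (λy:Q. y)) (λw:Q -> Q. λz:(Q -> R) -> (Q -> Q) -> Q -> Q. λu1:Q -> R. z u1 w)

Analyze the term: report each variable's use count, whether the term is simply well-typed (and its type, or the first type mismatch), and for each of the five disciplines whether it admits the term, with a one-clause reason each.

usage: u (bound) ×1; x (bound) ×1; v (bound) ×1; y (bound) ×1; w (bound) ×1; z (bound) ×1; u1 (bound) ×1
uses in reading order: x, u, v, y, z, u1, w
typing: well-typed at ((Q -> R) -> (Q -> Q) -> Q -> Q) -> (Q -> R) -> Q -> Q
ordered: ✗, no ordered split (uses run x, u, v, y, z, u1, w)
linear: ✓, u, x, v, y, w, z, u1: one use apiece
affine: ✓, u, x, v, y, w, z, u1: no repeats, contraction unneeded
relevant: ✓, every one of u, x, v, y, w, z, u1 appears
unrestricted: ✓, typability at ((Q -> R) -> (Q -> Q) -> Q -> Q) -> (Q -> R) -> Q -> Q is all that's needed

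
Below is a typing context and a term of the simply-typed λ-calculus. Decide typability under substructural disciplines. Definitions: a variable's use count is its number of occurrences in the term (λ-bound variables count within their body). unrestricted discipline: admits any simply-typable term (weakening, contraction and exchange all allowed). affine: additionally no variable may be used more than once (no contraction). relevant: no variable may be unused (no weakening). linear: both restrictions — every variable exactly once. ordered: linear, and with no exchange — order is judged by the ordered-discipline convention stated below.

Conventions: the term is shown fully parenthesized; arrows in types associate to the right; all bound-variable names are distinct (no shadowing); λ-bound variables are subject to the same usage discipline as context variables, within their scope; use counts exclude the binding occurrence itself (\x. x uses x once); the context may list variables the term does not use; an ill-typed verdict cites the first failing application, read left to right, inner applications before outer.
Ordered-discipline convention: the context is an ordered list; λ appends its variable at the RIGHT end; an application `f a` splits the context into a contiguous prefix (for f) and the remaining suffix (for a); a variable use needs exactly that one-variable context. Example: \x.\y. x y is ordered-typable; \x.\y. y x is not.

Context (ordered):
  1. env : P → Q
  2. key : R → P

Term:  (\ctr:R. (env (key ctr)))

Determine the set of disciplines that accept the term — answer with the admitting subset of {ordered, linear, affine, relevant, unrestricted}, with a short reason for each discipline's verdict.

accepted by: ordered, linear, affine, relevant, unrestricted
variable uses: env: 1, key: 1, ctr (bound): 1
left-to-right use order: env, key, ctr
typing: well-typed — term : R → Q
ordered: ✓ — env, key, ctr: once each, no exchange needed
linear: ✓ — exactly-once usage across env, key, ctr
affine: ✓ — env, key, ctr: no repeats, contraction unneeded
relevant: ✓ — env, key, ctr: all used, weakening unneeded
unrestricted: ✓ — typability at R → Q is all that's needed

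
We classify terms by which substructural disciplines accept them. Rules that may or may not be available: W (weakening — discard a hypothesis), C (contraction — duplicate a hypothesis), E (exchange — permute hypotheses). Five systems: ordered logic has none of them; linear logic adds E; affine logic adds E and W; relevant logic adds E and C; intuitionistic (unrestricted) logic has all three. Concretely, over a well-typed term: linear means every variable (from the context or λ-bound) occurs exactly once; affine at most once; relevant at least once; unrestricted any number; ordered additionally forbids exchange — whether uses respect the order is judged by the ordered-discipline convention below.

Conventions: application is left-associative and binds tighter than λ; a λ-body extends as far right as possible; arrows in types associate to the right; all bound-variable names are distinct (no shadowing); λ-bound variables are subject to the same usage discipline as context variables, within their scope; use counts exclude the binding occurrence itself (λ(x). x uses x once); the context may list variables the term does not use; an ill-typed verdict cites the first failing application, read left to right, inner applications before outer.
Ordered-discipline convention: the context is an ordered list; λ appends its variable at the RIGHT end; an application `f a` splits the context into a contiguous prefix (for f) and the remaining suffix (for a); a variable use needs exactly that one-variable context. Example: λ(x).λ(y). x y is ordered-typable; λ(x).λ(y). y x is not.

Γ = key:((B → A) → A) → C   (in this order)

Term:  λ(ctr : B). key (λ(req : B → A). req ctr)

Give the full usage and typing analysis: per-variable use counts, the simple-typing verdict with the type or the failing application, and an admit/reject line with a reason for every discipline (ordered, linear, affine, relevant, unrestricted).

counts: key=1, ctr [bound]=1, req [bound]=1
left-to-right use order: key, req, ctr
typing: well-typed at B → C
ordered ✗ (no ordered split (uses run key, req, ctr))
linear ✓ (each of key, ctr, req used exactly once)
affine ✓ (at most one use each (key, ctr, req))
relevant ✓ (none of key, ctr, req goes unused)
unrestricted ✓ (typability at B → C is all that's needed)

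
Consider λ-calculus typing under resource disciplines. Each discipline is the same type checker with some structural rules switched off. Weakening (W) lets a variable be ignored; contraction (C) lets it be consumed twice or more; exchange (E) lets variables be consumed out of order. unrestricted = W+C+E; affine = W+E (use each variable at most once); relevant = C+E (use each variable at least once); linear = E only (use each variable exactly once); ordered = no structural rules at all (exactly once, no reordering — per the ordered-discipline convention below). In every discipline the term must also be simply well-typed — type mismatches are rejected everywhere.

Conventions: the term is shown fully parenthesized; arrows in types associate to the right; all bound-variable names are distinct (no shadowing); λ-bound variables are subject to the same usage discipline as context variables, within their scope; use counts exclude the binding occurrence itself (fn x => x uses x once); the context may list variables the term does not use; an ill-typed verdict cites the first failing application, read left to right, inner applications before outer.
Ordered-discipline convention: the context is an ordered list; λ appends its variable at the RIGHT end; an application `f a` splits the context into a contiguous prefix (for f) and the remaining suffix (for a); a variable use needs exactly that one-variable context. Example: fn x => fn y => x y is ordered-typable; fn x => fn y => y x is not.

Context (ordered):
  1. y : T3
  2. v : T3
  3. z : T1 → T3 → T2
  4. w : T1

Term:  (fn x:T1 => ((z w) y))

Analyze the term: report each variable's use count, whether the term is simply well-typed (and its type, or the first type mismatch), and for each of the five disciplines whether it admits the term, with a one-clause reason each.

counts: y: 1; v: 0; z: 1; w: 1; x (λ-bound): 0
left-to-right use order: z, w, y
typing: well-typed — term : T1 → T2
ordered: ✗, needs weakening: v, x unused
linear: ✗, needs weakening: v, x unused
affine: ✓, none of y, v, z, w, x used more than once
relevant: ✗, needs weakening: v, x unused
unrestricted: ✓, simply typable at T1 → T2; W, C, E all held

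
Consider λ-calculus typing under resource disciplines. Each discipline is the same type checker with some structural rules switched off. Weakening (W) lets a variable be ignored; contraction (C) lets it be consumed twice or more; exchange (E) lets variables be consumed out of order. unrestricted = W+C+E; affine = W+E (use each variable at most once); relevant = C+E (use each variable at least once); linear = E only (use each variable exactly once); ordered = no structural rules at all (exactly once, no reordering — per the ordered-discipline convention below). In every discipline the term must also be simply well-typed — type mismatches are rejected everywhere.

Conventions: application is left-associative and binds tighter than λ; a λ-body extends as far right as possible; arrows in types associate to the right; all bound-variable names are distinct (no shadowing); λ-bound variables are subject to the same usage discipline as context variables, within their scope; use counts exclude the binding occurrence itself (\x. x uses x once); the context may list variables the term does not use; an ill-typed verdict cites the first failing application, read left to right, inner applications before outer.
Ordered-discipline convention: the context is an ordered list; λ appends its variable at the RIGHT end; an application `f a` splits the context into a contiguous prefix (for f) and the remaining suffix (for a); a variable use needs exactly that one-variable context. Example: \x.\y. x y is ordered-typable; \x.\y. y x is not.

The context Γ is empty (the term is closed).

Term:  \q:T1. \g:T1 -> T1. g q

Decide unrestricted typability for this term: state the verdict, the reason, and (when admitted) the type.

yes — simply typable at T1 -> (T1 -> T1) -> T1; W, C, E all held; term : T1 -> (T1 -> T1) -> T1
use counts: q (λ-bound): 1; g (λ-bound): 1
uses in reading order: g, q
typing: well-typed — term : T1 -> (T1 -> T1) -> T1
across the five disciplines: ordered ✗, linear ✓, affine ✓, relevant ✓, unrestricted ✓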